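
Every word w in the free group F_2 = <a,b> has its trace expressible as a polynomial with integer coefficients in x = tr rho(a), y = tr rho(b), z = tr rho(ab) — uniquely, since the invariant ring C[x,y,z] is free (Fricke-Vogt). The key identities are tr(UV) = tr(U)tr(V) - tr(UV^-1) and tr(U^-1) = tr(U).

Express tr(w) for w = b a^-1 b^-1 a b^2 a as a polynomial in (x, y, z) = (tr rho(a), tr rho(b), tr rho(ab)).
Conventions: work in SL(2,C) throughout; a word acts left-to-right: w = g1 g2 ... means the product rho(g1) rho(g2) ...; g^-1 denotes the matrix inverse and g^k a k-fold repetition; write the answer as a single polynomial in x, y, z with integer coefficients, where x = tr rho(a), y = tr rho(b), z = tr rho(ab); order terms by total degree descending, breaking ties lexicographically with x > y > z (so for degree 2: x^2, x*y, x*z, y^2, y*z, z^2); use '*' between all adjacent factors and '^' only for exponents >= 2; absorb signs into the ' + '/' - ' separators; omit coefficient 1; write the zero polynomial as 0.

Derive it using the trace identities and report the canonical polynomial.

trace(a b^2) = trace(b)*trace(a b) - trace(a) = y*z - x
next, trace(b^2 a b) = trace(b)*trace(a b^2) - trace(a b) = y^2*z - x*y - z
trace(a b a b) = trace(b a)*trace(b a) - trace(1)   [split at repeated b] = z^2 - 2
trace(a b a) = trace(a)*trace(b a) - trace(b) = x*z - y
trace(a b^2 a b) = trace(b)*trace(a b a b) - trace(a b a) = y*z^2 - x*z - y
and trace(b^2) = trace(b)*trace(b) - trace(1) = y^2 - 2
next, trace(a b^2 a) = trace(a)*trace(b^2 a) - trace(b^2) = x*y*z - x^2 - y^2 + 2
next, trace(b a b^2 a b) = trace(b)*trace(a b^2 a b) - trace(a b^2 a) = y^2*z^2 - 2*x*y*z + x^2 - 2
trace(a b a b a b) = trace(a b a b)*trace(a b) - trace(b a)   [split at repeated a] = z^3 - 3*z
trace(a b a b a) = trace(a)*trace(b a b a) - trace(b a b) = x*z^2 - y*z - x
trace(b a b^2 a b a) = trace(b)*trace(a b a b a b) - trace(a b a b a) = y*z^3 - x*z^2 - 2*y*z + x
trace(a b^2 a b a^-1 b) = trace(b a b^2 a b)*trace(a) - trace(b a b^2 a b a) = x*y^2*z^2 - 2*x^2*y*z - y*z^3 + x^3 + x*z^2 + 2*y*z - 3*x
trace(b a^-1 b^-1 a b^2 a) = trace(a b^2 a b a^-1)*trace(b) - trace(a b^2 a b a^-1 b) = -x*y^2*z^2 + 2*x^2*y*z + y^3*z + y*z^3 - x^3 - x*y^2 - x*z^2 - 3*y*z + 3*x

-x*y^2*z^2 + 2*x^2*y*z + y^3*z + y*z^3 - x^3 - x*y^2 - x*z^2 - 3*y*z + 3*x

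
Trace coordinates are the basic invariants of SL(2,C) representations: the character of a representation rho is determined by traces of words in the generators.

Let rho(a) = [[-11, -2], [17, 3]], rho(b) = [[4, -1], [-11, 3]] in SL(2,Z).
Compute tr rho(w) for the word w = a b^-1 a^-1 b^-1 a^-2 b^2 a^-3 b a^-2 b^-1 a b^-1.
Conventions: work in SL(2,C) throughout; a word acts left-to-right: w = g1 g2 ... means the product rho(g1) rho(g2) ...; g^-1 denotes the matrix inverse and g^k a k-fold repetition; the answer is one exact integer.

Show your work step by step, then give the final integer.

rho(a) = [[-11, -2], [17, 3]]
... * rho(b^-1) = [[3, 1], [11, 4]]  ->  [[-55, -19], [84, 29]]
... * rho(a^-1) = [[3, 2], [-17, -11]]  ->  [[158, 99], [-241, -151]]
... * rho(b^-1) = [[3, 1], [11, 4]]  ->  [[1563, 554], [-2384, -845]]
... * rho(a^-1) = [[3, 2], [-17, -11]]  ->  [[-4729, -2968], [7213, 4527]]
... * rho(a^-1) = [[3, 2], [-17, -11]]  ->  [[36269, 23190], [-55320, -35371]]
... * rho(b) = [[4, -1], [-11, 3]]  ->  [[-110014, 33301], [167801, -50793]]
... * rho(b) = [[4, -1], [-11, 3]]  ->  [[-806367, 209917], [1229927, -320180]]
... * rho(a^-1) = [[3, 2], [-17, -11]]  ->  [[-5987690, -3921821], [9132841, 5981834]]
... * rho(a^-1) = [[3, 2], [-17, -11]]  ->  [[48707887, 31164651], [-74292655, -47534492]]
... * rho(a^-1) = [[3, 2], [-17, -11]]  ->  [[-383675406, -245395387], [585208399, 374294102]]
... * rho(b) = [[4, -1], [-11, 3]]  ->  [[1164647633, -352510755], [-1776401526, 537673907]]
... * rho(a^-1) = [[3, 2], [-17, -11]]  ->  [[9486625734, 6206913571], [-14469660997, -9467216029]]
... * rho(a^-1) = [[3, 2], [-17, -11]]  ->  [[-77057653505, -49302797813], [117533689502, 75200054325]]
... * rho(b^-1) = [[3, 1], [11, 4]]  ->  [[-773503736458, -274268844757], [1179801666081, 418333906802]]
... * rho(a) = [[-11, -2], [17, 3]]  ->  [[3845970740169, 724200938645], [-5866141911257, -1104601611756]]
... * rho(b^-1) = [[3, 1], [11, 4]]  ->  [[19504122545602, 6742774494749], [-29749043463087, -10284548358281]]
tr = 19504122545602 + -10284548358281 = 9219574187321

9219574187321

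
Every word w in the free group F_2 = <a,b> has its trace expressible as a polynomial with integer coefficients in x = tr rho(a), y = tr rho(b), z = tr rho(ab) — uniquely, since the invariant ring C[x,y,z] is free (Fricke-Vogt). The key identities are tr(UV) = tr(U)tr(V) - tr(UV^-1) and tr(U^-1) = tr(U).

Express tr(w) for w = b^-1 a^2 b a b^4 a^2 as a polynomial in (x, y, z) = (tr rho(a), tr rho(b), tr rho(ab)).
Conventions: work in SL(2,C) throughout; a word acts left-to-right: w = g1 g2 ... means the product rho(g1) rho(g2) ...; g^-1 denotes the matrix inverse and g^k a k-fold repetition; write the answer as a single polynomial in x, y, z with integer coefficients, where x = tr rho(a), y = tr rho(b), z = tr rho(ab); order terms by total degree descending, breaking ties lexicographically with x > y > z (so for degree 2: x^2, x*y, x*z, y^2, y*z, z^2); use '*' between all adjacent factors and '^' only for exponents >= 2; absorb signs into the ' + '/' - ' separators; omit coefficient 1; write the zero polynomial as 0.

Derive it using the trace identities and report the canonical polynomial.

x^3*y^4*z^2 - x^4*y^3*z - x^2*y^5*z - x^2*y^3*z^3 - x^3*y^2*z^2 + x^4*y*z + 4*x^2*y^3*z + 2*x^2*y*z^3 + x^3*y^2 - x^3*z^2 + x*y^4 - x*y^2*z^2 - 3*x^2*y*z + y^3*z - 4*x*y^2 + x*z^2 - 2*y*z + x

trace(b a b a) = trace(a b) trace(a b) - trace(1) = z^2 - 2
trace(b a b) = trace(b) trace(a b) - trace(a) = y*z - x
trace(b a b a^2) = trace(a) trace(b a b a) - trace(b a b) = x*z^2 - y*z - x
trace(a^3 b a b) = trace(a) trace(b a b a^2) - trace(b a b a) = x^2*z^2 - x*y*z - x^2 - z^2 + 2
trace(a b a) = trace(a) trace(b a) - trace(b) = x*z - y
trace(b a^3) = trace(a) trace(a b a) - trace(a b) = x^2*z - x*y - z
trace(a^3 b a) = trace(a) trace(b a^3) - trace(b a^2) = x^3*z - x^2*y - 2*x*z + y
trace(a^3 b a b^2) = trace(b) trace(a^3 b a b) - trace(a^3 b a) = x^2*y*z^2 - x^3*z - x*y^2*z - y*z^2 + 2*x*z + y
trace(a b a b^3 a^2) = trace(b) trace(a^3 b a b^2) - trace(a^3 b a b) = x^2*y^2*z^2 - x^3*y*z - x*y^3*z - x^2*z^2 - y^2*z^2 + 3*x*y*z + x^2 + y^2 + z^2 - 2
trace(b a b^2 a) = trace(b) trace(a b a b) - trace(a b a) = y*z^2 - x*z - y
trace(b a b^2) = trace(b) trace(b a b) - trace(b a) = y^2*z - x*y - z
trace(a^2 b a b^2) = trace(a) trace(b a b^2 a) - trace(b a b^2) = x*y*z^2 - x^2*z - y^2*z + z
trace(a b a b^3 a) = trace(b) trace(a^2 b a b^2) - trace(a^2 b a b) = x*y^2*z^2 - x^2*y*z - y^3*z - x*z^2 + 2*y*z + x
trace(b^2 a^4 b a b) = trace(a) trace(a b a b^3 a^2) - trace(a b a b^3 a) = x^3*y^2*z^2 - x^4*y*z - x^2*y^3*z - x^3*z^2 - 2*x*y^2*z^2 + 4*x^2*y*z + y^3*z + x^3 + x*y^2 + 2*x*z^2 - 2*y*z - 3*x
trace(b^2 a^4 b a) = trace(a) trace(b a b^2 a^3) - trace(b a b^2 a^2) = x^3*y*z^2 - x^4*z - x^2*y^2*z - 2*x*y*z^2 + 3*x^2*z + y^2*z + x*y - z
trace(a^2 b a b^4 a^2) = trace(b) trace(b^2 a^4 b a b) - trace(b^2 a^4 b a) = x^3*y^3*z^2 - x^4*y^2*z - x^2*y^4*z - 2*x^3*y*z^2 - 2*x*y^3*z^2 + x^4*z + 5*x^2*y^2*z + y^4*z + x^3*y + x*y^3 + 4*x*y*z^2 - 3*x^2*z - 3*y^2*z - 4*x*y + z
trace(a b a b a b) = trace(a b a b) trace(a b) - trace(b a) = z^3 - 3*z
trace(b a b a b a b) = trace(b) trace(a b a b a b) - trace(a b a b a) = y*z^3 - x*z^2 - 2*y*z + x
trace(b a b^3 a b a) = trace(b) trace(b a b a b a b) - trace(b a b a b a) = y^2*z^3 - x*y*z^2 - 2*y^2*z - z^3 + x*y + 3*z
trace(b^2) = trace(b) trace(b) - trace(1) = y^2 - 2
trace(a b^2 a) = trace(a) trace(b^2 a) - trace(b^2) = x*y*z - x^2 - y^2 + 2
trace(a b^2 a b^2) = trace(b) trace(a b^2 a b) - trace(a b^2 a) = y^2*z^2 - 2*x*y*z + x^2 - 2
trace(b a b^3 a b) = trace(b) trace(a b^2 a b^2) - trace(a b^2 a b) = y^3*z^2 - 2*x*y^2*z + x^2*y - y*z^2 + x*z - y
trace(b a^2 b a b^3 a) = trace(a) trace(b a b^3 a b a) - trace(b a b^3 a b) = x*y^2*z^3 - x^2*y*z^2 - y^3*z^2 - x*z^3 + y*z^2 + 2*x*z + y
trace(a b a b^3) = trace(b) trace(b a b a b) - trace(b a b a) = y^2*z^2 - x*y*z - y^2 - z^2 + 2
trace(b a b^4 a) = trace(b) trace(a b a b^3) - trace(a b a b^2) = y^3*z^2 - x*y^2*z - y^3 - 2*y*z^2 + x*z + 3*y
trace(b a b^3) = trace(b) trace(b a b^2) - trace(b a b) = y^3*z - x*y^2 - 2*y*z + x
trace(b a b^4) = trace(b) trace(b a b^3) - trace(b a b^2) = y^4*z - x*y^3 - 3*y^2*z + 2*x*y + z
trace(b a^2 b a b^3) = trace(a) trace(b a b^4 a) - trace(b a b^4) = x*y^3*z^2 - x^2*y^2*z - y^4*z - 2*x*y*z^2 + x^2*z + 3*y^2*z + x*y - z
trace(b^2 a^2 b a^2 b a b) = trace(a) trace(b a^2 b a b^3 a) - trace(b a^2 b a b^3) = x^2*y^2*z^3 - x^3*y*z^2 - 2*x*y^3*z^2 + x^2*y^2*z - x^2*z^3 + y^4*z + 3*x*y*z^2 + x^2*z - 3*y^2*z + z
trace(b a^2 b a b a) = trace(a) trace(b a b a b a) - trace(b a b a b) = x*z^3 - y*z^2 - 2*x*z + y
trace(a^2 b a^2 b a b) = trace(a) trace(b a^2 b a b a) - trace(b a^2 b a b) = x^2*z^3 - 2*x*y*z^2 - x^2*z + y^2*z + x*y - z
trace(a b a^2 b a) = trace(a) trace(b a^2 b a) - trace(b a^2 b) = x^2*z^2 - 2*x*y*z + y^2 - 2
trace(a^2 b a^2 b a) = trace(a) trace(a b a^2 b a) - trace(a b a^2 b) = x^3*z^2 - 2*x^2*y*z + x*y^2 - x*z^2 + y*z - x
trace(b^2 a^2 b a^2 b a) = trace(b) trace(a^2 b a^2 b a b) - trace(a^2 b a^2 b a) = x^2*y*z^3 - x^3*z^2 - 2*x*y^2*z^2 + x^2*y*z + y^3*z + x*z^2 - 2*y*z + x
trace(a^2 b a b^4 a^2 b) = trace(b) trace(b^2 a^2 b a^2 b a b) - trace(b^2 a^2 b a^2 b a) = x^2*y^3*z^3 - x^3*y^2*z^2 - 2*x*y^4*z^2 + x^2*y^3*z - 2*x^2*y*z^3 + y^5*z + x^3*z^2 + 5*x*y^2*z^2 - 4*y^3*z - x*z^2 + 3*y*z - x
trace(b^-1 a^2 b a b^4 a^2) = trace(a^2 b a b^4 a^2) trace(b) - trace(a^2 b a b^4 a^2 b) = x^3*y^4*z^2 - x^4*y^3*z - x^2*y^5*z - x^2*y^3*z^3 - x^3*y^2*z^2 + x^4*y*z + 4*x^2*y^3*z + 2*x^2*y*z^3 + x^3*y^2 - x^3*z^2 + x*y^4 - x*y^2*z^2 - 3*x^2*y*z + y^3*z - 4*x*y^2 + x*z^2 - 2*y*z + x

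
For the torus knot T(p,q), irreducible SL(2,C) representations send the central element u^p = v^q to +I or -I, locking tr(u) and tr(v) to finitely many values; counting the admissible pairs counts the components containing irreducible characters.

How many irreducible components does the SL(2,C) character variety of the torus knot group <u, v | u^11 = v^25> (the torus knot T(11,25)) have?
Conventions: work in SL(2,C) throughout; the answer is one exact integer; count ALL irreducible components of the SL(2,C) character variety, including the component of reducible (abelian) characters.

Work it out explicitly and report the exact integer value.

Gamma = < u, v | u^11 = v^25 > (torus knot T(11,25)); the central element u^11 = v^25 acts as +I or -I in any irreducible SL(2,C) representation.
On an irreducible component, tr(u) is locked at 2*cos(pi*alpha/11) for some alpha in 1..10, and tr(v) at 2*cos(pi*beta/25) for some beta in 1..24.
Consistency of u^11 = (-1)^alpha I with v^25 = (-1)^beta I forces alpha = beta (mod 2).
count pairs: odd alpha (5 choices) x odd beta (12), plus even alpha (5) x even beta (12): 5*12 + 5*12 = 120.
That is 120 components of irreducible characters, and with the reducible (abelian) component the total is 121.

121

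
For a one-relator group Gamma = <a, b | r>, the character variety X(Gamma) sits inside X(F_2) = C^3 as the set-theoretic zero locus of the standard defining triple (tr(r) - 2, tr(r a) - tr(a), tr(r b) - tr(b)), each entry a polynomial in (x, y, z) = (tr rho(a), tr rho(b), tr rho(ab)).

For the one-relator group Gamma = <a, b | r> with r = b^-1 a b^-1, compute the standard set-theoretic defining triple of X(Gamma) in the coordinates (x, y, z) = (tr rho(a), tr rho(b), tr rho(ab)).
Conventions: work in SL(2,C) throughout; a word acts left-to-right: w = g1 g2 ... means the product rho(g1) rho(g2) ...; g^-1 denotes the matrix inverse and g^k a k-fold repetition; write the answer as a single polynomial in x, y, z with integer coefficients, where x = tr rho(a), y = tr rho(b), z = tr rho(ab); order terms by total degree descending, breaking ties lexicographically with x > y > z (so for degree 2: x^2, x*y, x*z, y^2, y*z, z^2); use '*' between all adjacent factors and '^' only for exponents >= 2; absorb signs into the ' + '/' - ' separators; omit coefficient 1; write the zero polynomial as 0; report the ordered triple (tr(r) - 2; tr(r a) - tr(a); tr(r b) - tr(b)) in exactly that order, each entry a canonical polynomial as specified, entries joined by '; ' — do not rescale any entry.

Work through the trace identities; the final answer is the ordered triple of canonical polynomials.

x*y^2 - y*z - x - 2; x^2*y^2 - 2*x*y*z + z^2 - x - 2; x*y - y - z

tr(a b^-1) = tr(a) * tr(b) - tr(a b)  (eliminate b^-1) = x*y - z
tr(b^-1 a b^-1) = tr(a b^-1) * tr(b) - tr(a)  (eliminate b^-1) = x*y^2 - y*z - x
tr(a^2) = tr(a) * tr(a) - tr(1)   [square of a] = x^2 - 2
tr(a^2 b) = tr(a) * tr(b a) - tr(b)   [square of a] = x*z - y
tr(a b^-1 a) = tr(a^2) * tr(b) - tr(a^2 b)   [inverse elimination on b] = x^2*y - x*z - y
tr(a b a b) = tr(b a) * tr(b a) - tr(1)   [split at a repeated b] = z^2 - 2
tr(a b^-1 a b) = tr(a b a) * tr(b) - tr(a b a b)   [inverse elimination on b] = x*y*z - y^2 - z^2 + 2
tr(b^-1 a b^-1 a) = tr(a b^-1 a) * tr(b) - tr(a b^-1 a b)   [inverse elimination on b] = x^2*y^2 - 2*x*y*z + z^2 - 2
assemble the triple (tr(r) - 2; tr(r a) - x; tr(r b) - y)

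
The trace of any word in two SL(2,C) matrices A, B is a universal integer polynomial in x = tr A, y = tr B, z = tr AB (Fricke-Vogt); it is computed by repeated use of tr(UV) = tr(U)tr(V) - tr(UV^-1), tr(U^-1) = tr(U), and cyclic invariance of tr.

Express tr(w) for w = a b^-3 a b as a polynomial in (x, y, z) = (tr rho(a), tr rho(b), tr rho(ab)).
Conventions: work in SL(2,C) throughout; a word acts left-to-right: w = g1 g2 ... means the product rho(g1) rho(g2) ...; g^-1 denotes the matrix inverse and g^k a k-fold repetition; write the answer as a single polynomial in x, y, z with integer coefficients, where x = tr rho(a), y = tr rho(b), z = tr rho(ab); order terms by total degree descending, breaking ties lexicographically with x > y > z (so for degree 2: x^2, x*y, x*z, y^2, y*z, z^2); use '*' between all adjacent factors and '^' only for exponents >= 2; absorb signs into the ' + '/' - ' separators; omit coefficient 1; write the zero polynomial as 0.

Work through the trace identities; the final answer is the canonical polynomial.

trace(a b a) = trace(a)*trace(b a) - trace(b)   [square of a] = x*z - y
trace(a b a b) = trace(b a)*trace(b a) - trace(1)   [split at a repeated b] = z^2 - 2
trace(a b a b^-1) = trace(a b a)*trace(b) - trace(a b a b)   [inverse elimination on b] = x*y*z - y^2 - z^2 + 2
trace(b^-1 a b a b^-1) = trace(a b a b^-1)*trace(b) - trace(a b a)   [inverse elimination on b] = x*y^2*z - y^3 - y*z^2 - x*z + 3*y
trace(a b^-3 a b) = trace(b^-1 a b a b^-1)*trace(b) - trace(b^-1 a b a)   [inverse elimination on b] = x*y^3*z - y^4 - y^2*z^2 - 2*x*y*z + 4*y^2 + z^2 - 2

x*y^3*z - y^4 - y^2*z^2 - 2*x*y*z + 4*y^2 + z^2 - 2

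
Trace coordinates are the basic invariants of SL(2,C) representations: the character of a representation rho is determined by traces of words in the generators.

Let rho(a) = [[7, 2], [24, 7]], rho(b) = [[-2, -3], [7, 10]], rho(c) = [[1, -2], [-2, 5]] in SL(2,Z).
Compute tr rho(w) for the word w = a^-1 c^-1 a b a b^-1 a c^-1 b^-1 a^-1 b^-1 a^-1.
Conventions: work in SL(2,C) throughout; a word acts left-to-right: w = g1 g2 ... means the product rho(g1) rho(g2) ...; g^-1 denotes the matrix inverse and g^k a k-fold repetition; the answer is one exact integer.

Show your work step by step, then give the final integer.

rho(a^-1) = [[7, -2], [-24, 7]]
... * rho(c^-1) = [[5, 2], [2, 1]]  ->  [[31, 12], [-106, -41]]
... * rho(a) = [[7, 2], [24, 7]]  ->  [[505, 146], [-1726, -499]]
... * rho(b) = [[-2, -3], [7, 10]]  ->  [[12, -55], [-41, 188]]
... * rho(a) = [[7, 2], [24, 7]]  ->  [[-1236, -361], [4225, 1234]]
... * rho(b^-1) = [[10, 3], [-7, -2]]  ->  [[-9833, -2986], [33612, 10207]]
... * rho(a) = [[7, 2], [24, 7]]  ->  [[-140495, -40568], [480252, 138673]]
... * rho(c^-1) = [[5, 2], [2, 1]]  ->  [[-783611, -321558], [2678606, 1099177]]
... * rho(b^-1) = [[10, 3], [-7, -2]]  ->  [[-5585204, -1707717], [19091821, 5837464]]
... * rho(a^-1) = [[7, -2], [-24, 7]]  ->  [[1888780, -783611], [-6456389, 2678606]]
... * rho(b^-1) = [[10, 3], [-7, -2]]  ->  [[24373077, 7233562], [-83314132, -24726379]]
... * rho(a^-1) = [[7, -2], [-24, 7]]  ->  [[-2993949, 1888780], [10234172, -6456389]]
tr = -2993949 + -6456389 = -9450338

-9450338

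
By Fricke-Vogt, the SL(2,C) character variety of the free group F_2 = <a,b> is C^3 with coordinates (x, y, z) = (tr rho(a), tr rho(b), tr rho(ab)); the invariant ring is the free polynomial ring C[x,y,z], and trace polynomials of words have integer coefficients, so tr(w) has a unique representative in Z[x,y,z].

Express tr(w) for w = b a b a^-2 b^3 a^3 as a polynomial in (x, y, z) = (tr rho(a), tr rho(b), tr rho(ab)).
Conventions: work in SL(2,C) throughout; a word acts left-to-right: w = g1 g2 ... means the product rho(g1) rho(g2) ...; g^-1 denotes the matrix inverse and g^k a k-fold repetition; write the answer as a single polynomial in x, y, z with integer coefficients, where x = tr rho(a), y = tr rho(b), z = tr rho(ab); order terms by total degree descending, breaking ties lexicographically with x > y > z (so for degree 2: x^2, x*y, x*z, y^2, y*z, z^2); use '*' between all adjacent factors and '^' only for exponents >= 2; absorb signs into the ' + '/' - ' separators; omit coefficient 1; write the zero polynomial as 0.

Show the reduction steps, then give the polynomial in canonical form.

x^4*y^3*z^2 - x^5*y^2*z - x^3*y^4*z - x^3*y^2*z^3 - x^4*y*z^2 - x^2*y^3*z^2 + x^5*z + 6*x^3*y^2*z + x^3*z^3 + x*y^4*z + x*y^2*z^3 + x^2*y*z^2 + y^3*z^2 - 5*x^3*z - 6*x*y^2*z - x*z^3 - y^3 - 2*y*z^2 + 5*x*z + 3*y

apply: tr(b a b a) = tr(a b) * tr(a b) - tr(1) = z^2 - 2
apply: tr(b a b) = tr(b) * tr(a b) - tr(a) = y*z - x
tr(a^2 b a b) = tr(a) * tr(b a b a) - tr(b a b) = x*z^2 - y*z - x
use: tr(b a^2) = tr(a) * tr(b a) - tr(b) = x*z - y
use: tr(a^2 b a) = tr(a) * tr(b a^2) - tr(b a) = x^2*z - x*y - z
apply: tr(b a b^2 a^2) = tr(b) * tr(a^2 b a b) - tr(a^2 b a) = x*y*z^2 - x^2*z - y^2*z + z
apply: tr(b a b^2 a) = tr(b) * tr(a b a b) - tr(a b a) = y*z^2 - x*z - y
apply: tr(b a^3 b a b) = tr(a) * tr(b a b^2 a^2) - tr(b a b^2 a) = x^2*y*z^2 - x^3*z - x*y^2*z - y*z^2 + 2*x*z + y
use: tr(b a^3 b a) = tr(a) * tr(a b a b a) - tr(a b a b) = x^2*z^2 - x*y*z - x^2 - z^2 + 2
tr(b^2 a^3 b a b) = tr(b) * tr(b a^3 b a b) - tr(b a^3 b a) = x^2*y^2*z^2 - x^3*y*z - x*y^3*z - x^2*z^2 - y^2*z^2 + 3*x*y*z + x^2 + y^2 + z^2 - 2
tr(b^3 a^3 b a b) = tr(b) * tr(b^2 a^3 b a b) - tr(b^2 a^3 b a) = x^2*y^3*z^2 - x^3*y^2*z - x*y^4*z - 2*x^2*y*z^2 - y^3*z^2 + x^3*z + 4*x*y^2*z + x^2*y + y^3 + 2*y*z^2 - 2*x*z - 3*y
tr(b a b a b a) = tr(b a) * tr(b a b a) - tr(b^-1 a^-1) = z^3 - 3*z
tr(a^2 b a b a b) = tr(a) * tr(b a b a b a) - tr(b a b a b) = x*z^3 - y*z^2 - 2*x*z + y
use: tr(b a^2 b a b a b) = tr(b) * tr(a^2 b a b a b) - tr(a^2 b a b a) = x*y*z^3 - x^2*z^2 - y^2*z^2 - x*y*z + x^2 + y^2 + z^2 - 2
tr(a b a b a b^3 a) = tr(b) * tr(b a^2 b a b a b) - tr(b a^2 b a b a) = x*y^2*z^3 - x^2*y*z^2 - y^3*z^2 - x*y^2*z - x*z^3 + x^2*y + y^3 + 2*y*z^2 + 2*x*z - 3*y
tr(a b a b a b^2) = tr(b) * tr(a b a b a b) - tr(a b a b a) = y*z^3 - x*z^2 - 2*y*z + x
tr(a b a b a b^3) = tr(b) * tr(a b a b a b^2) - tr(a b a b a b) = y^2*z^3 - x*y*z^2 - 2*y^2*z - z^3 + x*y + 3*z
use: tr(b^3 a^3 b a b a) = tr(a) * tr(a b a b a b^3 a) - tr(a b a b a b^3) = x^2*y^2*z^3 - x^3*y*z^2 - x*y^3*z^2 - x^2*y^2*z - x^2*z^3 - y^2*z^3 + x^3*y + x*y^3 + 3*x*y*z^2 + 2*x^2*z + 2*y^2*z + z^3 - 4*x*y - 3*z
tr(b^3 a^3 b a b a^-1) = tr(b^3 a^3 b a b) * tr(a) - tr(b^3 a^3 b a b a) = x^3*y^3*z^2 - x^4*y^2*z - x^2*y^4*z - x^2*y^2*z^3 - x^3*y*z^2 + x^4*z + 5*x^2*y^2*z + x^2*z^3 + y^2*z^3 - x*y*z^2 - 4*x^2*z - 2*y^2*z - z^3 + x*y + 3*z
tr(b a b a^-2 b^3 a^3) = tr(b^3 a^3 b a b a^-1) * tr(a) - tr(b^3 a^3 b a b) = x^4*y^3*z^2 - x^5*y^2*z - x^3*y^4*z - x^3*y^2*z^3 - x^4*y*z^2 - x^2*y^3*z^2 + x^5*z + 6*x^3*y^2*z + x^3*z^3 + x*y^4*z + x*y^2*z^3 + x^2*y*z^2 + y^3*z^2 - 5*x^3*z - 6*x*y^2*z - x*z^3 - y^3 - 2*y*z^2 + 5*x*z + 3*y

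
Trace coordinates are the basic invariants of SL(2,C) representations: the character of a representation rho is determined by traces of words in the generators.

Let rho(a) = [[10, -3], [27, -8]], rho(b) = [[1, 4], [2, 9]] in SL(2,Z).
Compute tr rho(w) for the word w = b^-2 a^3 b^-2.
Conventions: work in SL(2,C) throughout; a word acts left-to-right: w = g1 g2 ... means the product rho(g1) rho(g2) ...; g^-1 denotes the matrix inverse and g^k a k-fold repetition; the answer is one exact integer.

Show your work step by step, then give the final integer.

rho(b^-1) = [[9, -4], [-2, 1]]
... * rho(b^-1) = [[9, -4], [-2, 1]]  ->  [[89, -40], [-20, 9]]
... * rho(a) = [[10, -3], [27, -8]]  ->  [[-190, 53], [43, -12]]
... * rho(a) = [[10, -3], [27, -8]]  ->  [[-469, 146], [106, -33]]
... * rho(a) = [[10, -3], [27, -8]]  ->  [[-748, 239], [169, -54]]
... * rho(b^-1) = [[9, -4], [-2, 1]]  ->  [[-7210, 3231], [1629, -730]]
... * rho(b^-1) = [[9, -4], [-2, 1]]  ->  [[-71352, 32071], [16121, -7246]]
tr = -71352 + -7246 = -78598

-78598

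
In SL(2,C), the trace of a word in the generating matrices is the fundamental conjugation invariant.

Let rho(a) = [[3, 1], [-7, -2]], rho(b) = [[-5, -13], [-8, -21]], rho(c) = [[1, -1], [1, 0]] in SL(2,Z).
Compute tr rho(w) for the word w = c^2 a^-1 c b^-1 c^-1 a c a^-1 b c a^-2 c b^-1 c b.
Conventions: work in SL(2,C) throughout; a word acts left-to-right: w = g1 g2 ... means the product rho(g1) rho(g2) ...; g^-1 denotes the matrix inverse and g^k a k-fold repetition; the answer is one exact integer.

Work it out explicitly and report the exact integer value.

-290623223

rho(c) = [[1, -1], [1, 0]]
... * rho(c) = [[1, -1], [1, 0]]  ->  [[0, -1], [1, -1]]
... * rho(a^-1) = [[-2, -1], [7, 3]]  ->  [[-7, -3], [-9, -4]]
... * rho(c) = [[1, -1], [1, 0]]  ->  [[-10, 7], [-13, 9]]
... * rho(b^-1) = [[-21, 13], [8, -5]]  ->  [[266, -165], [345, -214]]
... * rho(c^-1) = [[0, 1], [-1, 1]]  ->  [[165, 101], [214, 131]]
... * rho(a) = [[3, 1], [-7, -2]]  ->  [[-212, -37], [-275, -48]]
... * rho(c) = [[1, -1], [1, 0]]  ->  [[-249, 212], [-323, 275]]
... * rho(a^-1) = [[-2, -1], [7, 3]]  ->  [[1982, 885], [2571, 1148]]
... * rho(b) = [[-5, -13], [-8, -21]]  ->  [[-16990, -44351], [-22039, -57531]]
... * rho(c) = [[1, -1], [1, 0]]  ->  [[-61341, 16990], [-79570, 22039]]
... * rho(a^-1) = [[-2, -1], [7, 3]]  ->  [[241612, 112311], [313413, 145687]]
... * rho(a^-1) = [[-2, -1], [7, 3]]  ->  [[302953, 95321], [392983, 123648]]
... * rho(c) = [[1, -1], [1, 0]]  ->  [[398274, -302953], [516631, -392983]]
... * rho(b^-1) = [[-21, 13], [8, -5]]  ->  [[-10787378, 6692327], [-13993115, 8681118]]
... * rho(c) = [[1, -1], [1, 0]]  ->  [[-4095051, 10787378], [-5311997, 13993115]]
... * rho(b) = [[-5, -13], [-8, -21]]  ->  [[-65823769, -173299275], [-85384935, -224799454]]
tr = -65823769 + -224799454 = -290623223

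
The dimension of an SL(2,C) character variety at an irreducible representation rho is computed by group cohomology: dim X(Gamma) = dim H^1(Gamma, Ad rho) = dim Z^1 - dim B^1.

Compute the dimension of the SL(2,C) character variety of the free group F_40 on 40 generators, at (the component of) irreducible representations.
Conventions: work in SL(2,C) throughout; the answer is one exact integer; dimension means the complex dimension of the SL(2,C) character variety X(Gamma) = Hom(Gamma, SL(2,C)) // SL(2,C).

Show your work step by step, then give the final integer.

117

The free group F_40: 40 generators, no relators.
So Z^1 = (sl_2)^40 in full: dim Z^1 = 120.
At an irreducible rho the centralizer of the image in sl_2 is 0, so the coboundary map sl_2 -> Z^1 is injective: dim B^1 = 3.
dim X = dim H^1 = dim Z^1 - dim B^1 = 120 - 3 = 117.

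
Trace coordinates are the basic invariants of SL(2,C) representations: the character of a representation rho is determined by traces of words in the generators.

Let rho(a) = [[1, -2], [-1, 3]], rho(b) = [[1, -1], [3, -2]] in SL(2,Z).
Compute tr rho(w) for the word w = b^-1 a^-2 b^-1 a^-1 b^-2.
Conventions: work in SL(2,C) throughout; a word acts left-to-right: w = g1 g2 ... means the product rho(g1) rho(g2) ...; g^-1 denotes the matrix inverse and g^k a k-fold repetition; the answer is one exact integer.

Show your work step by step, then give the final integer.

rho(b^-1) = [[-2, 1], [-3, 1]]
... * rho(a^-1) = [[3, 2], [1, 1]]  ->  [[-5, -3], [-8, -5]]
... * rho(a^-1) = [[3, 2], [1, 1]]  ->  [[-18, -13], [-29, -21]]
... * rho(b^-1) = [[-2, 1], [-3, 1]]  ->  [[75, -31], [121, -50]]
... * rho(a^-1) = [[3, 2], [1, 1]]  ->  [[194, 119], [313, 192]]
... * rho(b^-1) = [[-2, 1], [-3, 1]]  ->  [[-745, 313], [-1202, 505]]
... * rho(b^-1) = [[-2, 1], [-3, 1]]  ->  [[551, -432], [889, -697]]
tr = 551 + -697 = -146

-146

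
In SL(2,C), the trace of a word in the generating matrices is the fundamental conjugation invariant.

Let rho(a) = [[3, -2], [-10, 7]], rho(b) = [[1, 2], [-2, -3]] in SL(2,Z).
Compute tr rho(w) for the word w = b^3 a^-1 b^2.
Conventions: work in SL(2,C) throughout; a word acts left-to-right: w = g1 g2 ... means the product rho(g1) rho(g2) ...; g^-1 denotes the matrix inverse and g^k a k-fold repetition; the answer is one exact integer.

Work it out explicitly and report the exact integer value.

110

rho(b) = [[1, 2], [-2, -3]]
... * rho(b) = [[1, 2], [-2, -3]]  ->  [[-3, -4], [4, 5]]
... * rho(b) = [[1, 2], [-2, -3]]  ->  [[5, 6], [-6, -7]]
... * rho(a^-1) = [[7, 2], [10, 3]]  ->  [[95, 28], [-112, -33]]
... * rho(b) = [[1, 2], [-2, -3]]  ->  [[39, 106], [-46, -125]]
... * rho(b) = [[1, 2], [-2, -3]]  ->  [[-173, -240], [204, 283]]
tr = -173 + 283 = 110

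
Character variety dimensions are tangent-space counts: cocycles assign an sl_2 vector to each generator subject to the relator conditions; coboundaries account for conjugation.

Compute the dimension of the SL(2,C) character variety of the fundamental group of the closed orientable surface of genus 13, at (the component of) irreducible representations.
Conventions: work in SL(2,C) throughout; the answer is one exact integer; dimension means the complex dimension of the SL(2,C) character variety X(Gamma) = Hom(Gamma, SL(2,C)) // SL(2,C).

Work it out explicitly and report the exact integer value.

The genus-13 surface group: 2g = 26 generators, one relator prod [a_i, b_i].
A cocycle assigns one sl_2 vector per generator subject to the relator condition d_2(z) = 0: dim of the unconstrained space is 3*2g = 78.
At an irreducible rho, H^2 = coker(d_2) vanishes (Poincare duality: H^2 is dual to H^0 = invariants = 0), so d_2 is surjective onto sl_2 and dim Z^1 = 78 - 3 = 75.
dim B^1 = 3 (coboundaries, injective at irreducible rho).
Hence dim X = 75 - 3 = 72.

72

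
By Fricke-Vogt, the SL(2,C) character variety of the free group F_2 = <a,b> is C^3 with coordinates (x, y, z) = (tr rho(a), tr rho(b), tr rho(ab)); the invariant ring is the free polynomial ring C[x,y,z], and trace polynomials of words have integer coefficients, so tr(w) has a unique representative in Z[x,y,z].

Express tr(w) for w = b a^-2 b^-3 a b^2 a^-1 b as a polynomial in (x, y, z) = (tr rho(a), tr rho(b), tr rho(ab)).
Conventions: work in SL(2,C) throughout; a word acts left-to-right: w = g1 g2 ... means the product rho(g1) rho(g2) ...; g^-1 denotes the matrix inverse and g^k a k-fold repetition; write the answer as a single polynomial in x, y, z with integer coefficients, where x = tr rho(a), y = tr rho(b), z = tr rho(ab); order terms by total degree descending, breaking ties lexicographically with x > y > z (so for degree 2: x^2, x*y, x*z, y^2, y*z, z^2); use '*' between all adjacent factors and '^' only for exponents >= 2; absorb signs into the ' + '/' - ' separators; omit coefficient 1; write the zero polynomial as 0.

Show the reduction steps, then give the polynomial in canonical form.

-x^3*y^6*z + x^4*y^5 + x^2*y^7 + 2*x^2*y^5*z^2 + x^3*y^4*z - x*y^6*z - x*y^4*z^3 - 2*x^4*y^3 - 6*x^2*y^5 - 3*x^2*y^3*z^2 + 5*x*y^4*z + x*y^2*z^3 + x^4*y + 9*x^2*y^3 + x^2*y*z^2 - 3*x*y^2*z - 4*x^2*y - y^3 - y*z^2 - x*z + 3*y

trace(b^2) = trace(b) * trace(b) - trace(1)   [square of b] = y^2 - 2
next, trace(b a b) = trace(b) * trace(a b) - trace(a)   [square of b] = y*z - x
next, trace(b a b^2) = trace(b) * trace(b a b) - trace(b a)   [square of b] = y^2*z - x*y - z
next, trace(a b a b) = trace(b a) * trace(b a) - trace(1)   [split at a repeated b] = z^2 - 2
trace(a b a) = trace(a) * trace(b a) - trace(b)   [square of a] = x*z - y
and trace(b a b^2 a) = trace(b) * trace(a b a b) - trace(a b a)   [square of b] = y*z^2 - x*z - y
and trace(a b^2 a^-1 b) = trace(b a b^2) * trace(a) - trace(b a b^2 a)   [inverse elimination on a] = x*y^2*z - x^2*y - y*z^2 + y
and trace(b^-1 a b^2 a^-1) = trace(a b^2 a^-1) * trace(b) - trace(a b^2 a^-1 b)   [inverse elimination on b] = -x*y^2*z + x^2*y + y^3 + y*z^2 - 3*y
next, trace(a^2) = trace(a) * trace(a) - trace(1)   [square of a] = x^2 - 2
trace(a^2 b^2) = trace(b) * trace(a^2 b) - trace(a^2)   [square of b] = x*y*z - x^2 - y^2 + 2
and trace(a^2 b^3) = trace(b) * trace(a^2 b^2) - trace(a^2 b)   [square of b] = x*y^2*z - x^2*y - y^3 - x*z + 3*y
trace(a b^4 a) = trace(b) * trace(a^2 b^3) - trace(a^2 b^2)   [square of b] = x*y^3*z - x^2*y^2 - y^4 - 2*x*y*z + x^2 + 4*y^2 - 2
next, trace(a b a b^3) = trace(b) * trace(a b a b^2) - trace(a b a b)   [square of b] = y^2*z^2 - x*y*z - y^2 - z^2 + 2
trace(a b^4 a b) = trace(b) * trace(a b a b^3) - trace(a b a b^2)   [square of b] = y^3*z^2 - x*y^2*z - y^3 - 2*y*z^2 + x*z + 3*y
trace(a b^4 a b^-1) = trace(a b^4 a) * trace(b) - trace(a b^4 a b)   [inverse elimination on b] = x*y^4*z - x^2*y^3 - y^5 - y^3*z^2 - x*y^2*z + x^2*y + 5*y^3 + 2*y*z^2 - x*z - 5*y
and trace(b^-2 a b^4 a) = trace(a b^4 a b^-1) * trace(b) - trace(a b^4 a)   [inverse elimination on b] = x*y^5*z - x^2*y^4 - y^6 - y^4*z^2 - 2*x*y^3*z + 2*x^2*y^2 + 6*y^4 + 2*y^2*z^2 + x*y*z - x^2 - 9*y^2 + 2
and trace(b^2 a b^-3 a b^2) = trace(b^-2 a b^4 a) * trace(b) - trace(b^-2 a b^4 a b)   [inverse elimination on b] = x*y^6*z - x^2*y^5 - y^7 - y^5*z^2 - 3*x*y^4*z + 3*x^2*y^3 + 7*y^5 + 3*y^3*z^2 + 2*x*y^2*z - 2*x^2*y - 14*y^3 - 2*y*z^2 + x*z + 7*y
trace(b^2 a b^2 a) = trace(b) * trace(a b^2 a b) - trace(a b^2 a)   [square of b] = y^2*z^2 - 2*x*y*z + x^2 - 2
trace(b^2 a b^2) = trace(b) * trace(b a b^2) - trace(b a b)   [square of b] = y^3*z - x*y^2 - 2*y*z + x
and trace(a b^2 a b^2 a) = trace(a) * trace(b^2 a b^2 a) - trace(b^2 a b^2)   [square of a] = x*y^2*z^2 - 2*x^2*y*z - y^3*z + x^3 + x*y^2 + 2*y*z - 3*x
next, trace(a b a b a b) = trace(b a) * trace(b a b a) - trace(b^-1 a^-1)   [split at a repeated b] = z^3 - 3*z
and trace(a b a b a) = trace(a) * trace(b a b a) - trace(b a b)   [square of a] = x*z^2 - y*z - x
trace(a b a b^2 a b) = trace(b) * trace(a b a b a b) - trace(a b a b a)   [square of b] = y*z^3 - x*z^2 - 2*y*z + x
trace(a^2 b a) = trace(a) * trace(a b a) - trace(a b)   [square of a] = x^2*z - x*y - z
and trace(a b a b^2 a) = trace(b) * trace(a^2 b a b) - trace(a^2 b a)   [square of b] = x*y*z^2 - x^2*z - y^2*z + z
trace(a b^2 a b^2 a b) = trace(b) * trace(a b a b^2 a b) - trace(a b a b^2 a)   [square of b] = y^2*z^3 - 2*x*y*z^2 + x^2*z - y^2*z + x*y - z
next, trace(a b^2 a b^2 a b^-1) = trace(a b^2 a b^2 a) * trace(b) - trace(a b^2 a b^2 a b)   [inverse elimination on b] = x*y^3*z^2 - 2*x^2*y^2*z - y^4*z - y^2*z^3 + x^3*y + x*y^3 + 2*x*y*z^2 - x^2*z + 3*y^2*z - 4*x*y + z
trace(b^-1 a b^2 a b^2 a b^-1) = trace(a b^2 a b^2 a b^-1) * trace(b) - trace(a b^2 a b^2 a)   [inverse elimination on b] = x*y^4*z^2 - 2*x^2*y^3*z - y^5*z - y^3*z^3 + x^3*y^2 + x*y^4 + x*y^2*z^2 + x^2*y*z + 4*y^3*z - x^3 - 5*x*y^2 - y*z + 3*x
next, trace(b^2 a b^-3 a b^2 a) = trace(b^-1 a b^2 a b^2 a b^-1) * trace(b) - trace(b^-1 a b^2 a b^2 a)   [inverse elimination on b] = x*y^5*z^2 - 2*x^2*y^4*z - y^6*z - y^4*z^3 + x^3*y^3 + x*y^5 + 3*x^2*y^2*z + 5*y^4*z + y^2*z^3 - 2*x^3*y - 6*x*y^3 - 2*x*y*z^2 + x^2*z - 4*y^2*z + 7*x*y - z
and trace(b^-3 a b^2 a^-1 b^2 a) = trace(b^2 a b^-3 a b^2) * trace(a) - trace(b^2 a b^-3 a b^2 a)   [inverse elimination on a] = x^2*y^6*z - x^3*y^5 - x*y^7 - 2*x*y^5*z^2 - x^2*y^4*z + y^6*z + y^4*z^3 + 2*x^3*y^3 + 6*x*y^5 + 3*x*y^3*z^2 - x^2*y^2*z - 5*y^4*z - y^2*z^3 - 8*x*y^3 + 4*y^2*z + z
trace(b^-3 a b^2 a^-1 b^2 a^-1) = trace(b^-3 a b^2 a^-1 b^2) * trace(a) - trace(b^-3 a b^2 a^-1 b^2 a)   [inverse elimination on a] = -x^2*y^6*z + x^3*y^5 + x*y^7 + 2*x*y^5*z^2 + x^2*y^4*z - y^6*z - y^4*z^3 - 2*x^3*y^3 - 6*x*y^5 - 3*x*y^3*z^2 + 5*y^4*z + y^2*z^3 + x^3*y + 9*x*y^3 + x*y*z^2 - 4*y^2*z - 3*x*y - z
and trace(b a^-2 b^-3 a b^2 a^-1 b) = trace(b^-3 a b^2 a^-1 b^2 a^-1) * trace(a) - trace(b^-3 a b^2 a^-1 b^2)   [inverse elimination on a] = -x^3*y^6*z + x^4*y^5 + x^2*y^7 + 2*x^2*y^5*z^2 + x^3*y^4*z - x*y^6*z - x*y^4*z^3 - 2*x^4*y^3 - 6*x^2*y^5 - 3*x^2*y^3*z^2 + 5*x*y^4*z + x*y^2*z^3 + x^4*y + 9*x^2*y^3 + x^2*y*z^2 - 3*x*y^2*z - 4*x^2*y - y^3 - y*z^2 - x*z + 3*y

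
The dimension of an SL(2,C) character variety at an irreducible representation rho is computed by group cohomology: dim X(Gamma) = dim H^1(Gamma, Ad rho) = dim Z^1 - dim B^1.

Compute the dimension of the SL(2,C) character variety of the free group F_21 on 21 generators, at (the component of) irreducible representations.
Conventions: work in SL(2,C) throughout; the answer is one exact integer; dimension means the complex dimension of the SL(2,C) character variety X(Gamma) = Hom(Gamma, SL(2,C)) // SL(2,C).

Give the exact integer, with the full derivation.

60

Here Gamma is free of rank 21 — no relator constrains a cocycle.
So Z^1 = (sl_2)^21 in full: dim Z^1 = 63.
At an irreducible rho the centralizer of the image in sl_2 is 0, so the coboundary map sl_2 -> Z^1 is injective: dim B^1 = 3.
dim X = dim H^1 = dim Z^1 - dim B^1 = 63 - 3 = 60.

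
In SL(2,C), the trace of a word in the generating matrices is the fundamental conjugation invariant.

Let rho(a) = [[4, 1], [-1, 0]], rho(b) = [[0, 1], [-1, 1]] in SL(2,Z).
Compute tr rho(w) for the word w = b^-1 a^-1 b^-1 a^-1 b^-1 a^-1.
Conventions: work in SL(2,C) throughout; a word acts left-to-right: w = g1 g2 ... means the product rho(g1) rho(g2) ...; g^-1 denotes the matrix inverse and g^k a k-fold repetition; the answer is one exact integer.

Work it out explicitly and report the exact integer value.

-2

rho(b^-1) = [[1, -1], [1, 0]]
... * rho(a^-1) = [[0, -1], [1, 4]]  ->  [[-1, -5], [0, -1]]
... * rho(b^-1) = [[1, -1], [1, 0]]  ->  [[-6, 1], [-1, 0]]
... * rho(a^-1) = [[0, -1], [1, 4]]  ->  [[1, 10], [0, 1]]
... * rho(b^-1) = [[1, -1], [1, 0]]  ->  [[11, -1], [1, 0]]
... * rho(a^-1) = [[0, -1], [1, 4]]  ->  [[-1, -15], [0, -1]]
tr = -1 + -1 = -2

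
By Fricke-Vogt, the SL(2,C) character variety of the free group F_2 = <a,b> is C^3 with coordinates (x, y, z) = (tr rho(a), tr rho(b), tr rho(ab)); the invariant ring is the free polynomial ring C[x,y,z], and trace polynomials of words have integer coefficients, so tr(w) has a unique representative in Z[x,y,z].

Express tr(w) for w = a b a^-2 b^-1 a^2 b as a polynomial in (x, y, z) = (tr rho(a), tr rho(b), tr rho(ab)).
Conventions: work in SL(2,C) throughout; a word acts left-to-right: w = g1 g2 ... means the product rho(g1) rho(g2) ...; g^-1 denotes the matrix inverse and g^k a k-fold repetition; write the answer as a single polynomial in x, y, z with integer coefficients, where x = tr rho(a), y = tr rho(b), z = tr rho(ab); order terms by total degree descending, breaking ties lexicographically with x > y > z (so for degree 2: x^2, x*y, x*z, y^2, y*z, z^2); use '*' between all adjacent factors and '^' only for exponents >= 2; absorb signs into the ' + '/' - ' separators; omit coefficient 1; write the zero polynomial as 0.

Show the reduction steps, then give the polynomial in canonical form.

-x^3*y*z^2 + x^4*z + x^2*y^2*z + x^2*z^3 - 4*x^2*z + z

trace(a b a) = trace(a) trace(b a) - trace(b)   [square of a] = x*z - y
use: trace(a^2 b a) = trace(a) trace(a b a) - trace(a b)   [square of a] = x^2*z - x*y - z
use: trace(b a b a) = trace(b a) trace(b a) - trace(1)   [split at a repeated b] = z^2 - 2
apply: trace(b a b) = trace(b) trace(a b) - trace(a)   [square of b] = y*z - x
trace(a b a b a) = trace(a) trace(b a b a) - trace(b a b)   [square of a] = x*z^2 - y*z - x
apply: trace(a^2 b a b a) = trace(a) trace(a b a b a) - trace(a b a b)   [square of a] = x^2*z^2 - x*y*z - x^2 - z^2 + 2
use: trace(b a b a b a) = trace(b a b a) trace(b a) - trace(a b)   [split at a repeated b] = z^3 - 3*z
trace(b a b a b) = trace(b) trace(a b a b) - trace(a b a)   [square of b] = y*z^2 - x*z - y
trace(a^2 b a b a b) = trace(a) trace(b a b a b a) - trace(b a b a b)   [square of a] = x*z^3 - y*z^2 - 2*x*z + y
use: trace(b^-1 a^2 b a b a) = trace(a^2 b a b a) trace(b) - trace(a^2 b a b a b)   [inverse elimination on b] = x^2*y*z^2 - x*y^2*z - x*z^3 - x^2*y + 2*x*z + y
use: trace(a^-1 b^-1 a^2 b a b) = trace(b^-1 a^2 b a b) trace(a) - trace(b^-1 a^2 b a b a)   [inverse elimination on a] = -x^2*y*z^2 + x^3*z + x*y^2*z + x*z^3 - 3*x*z - y
trace(a b a^-2 b^-1 a^2 b) = trace(a^-1 b^-1 a^2 b a b) trace(a) - trace(a^-1 b^-1 a^2 b a b a)   [inverse elimination on a] = -x^3*y*z^2 + x^4*z + x^2*y^2*z + x^2*z^3 - 4*x^2*z + z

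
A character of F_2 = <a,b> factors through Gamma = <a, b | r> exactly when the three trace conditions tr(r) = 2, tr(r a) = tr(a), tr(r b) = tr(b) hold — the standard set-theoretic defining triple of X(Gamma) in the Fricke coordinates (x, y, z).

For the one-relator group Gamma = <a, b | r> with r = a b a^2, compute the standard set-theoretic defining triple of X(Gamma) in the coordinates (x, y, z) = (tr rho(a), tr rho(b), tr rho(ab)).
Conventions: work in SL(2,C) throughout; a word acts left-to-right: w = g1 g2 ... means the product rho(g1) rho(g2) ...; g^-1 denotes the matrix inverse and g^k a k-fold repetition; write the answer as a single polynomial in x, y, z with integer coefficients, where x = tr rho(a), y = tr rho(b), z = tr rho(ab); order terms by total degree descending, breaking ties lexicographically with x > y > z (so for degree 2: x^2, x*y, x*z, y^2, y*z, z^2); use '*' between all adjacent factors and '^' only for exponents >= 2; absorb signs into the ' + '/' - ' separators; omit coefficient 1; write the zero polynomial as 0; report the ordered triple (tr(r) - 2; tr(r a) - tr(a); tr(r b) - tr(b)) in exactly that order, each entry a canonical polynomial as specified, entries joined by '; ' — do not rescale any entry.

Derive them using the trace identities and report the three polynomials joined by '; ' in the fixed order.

x^2*z - x*y - z - 2; x^3*z - x^2*y - 2*x*z - x + y; x*z^2 - y*z - x - y

trace(a b a) = trace(a) trace(b a) - trace(b)  (reduce the a square) = x*z - y
use: trace(a b a^2) = trace(a) trace(a b a) - trace(a b)  (reduce the a square) = x^2*z - x*y - z
apply: trace(a b a^3) = trace(a) trace(b a^3) - trace(b a^2) = x^3*z - x^2*y - 2*x*z + y
trace(b a b a) = trace(b a) trace(b a) - trace(1) = z^2 - 2
apply: trace(b a b) = trace(b) trace(a b) - trace(a) = y*z - x
use: trace(a b a^2 b) = trace(a) trace(b a b a) - trace(b a b) = x*z^2 - y*z - x
assemble the triple (trace(r) - 2; trace(r a) - x; trace(r b) - y)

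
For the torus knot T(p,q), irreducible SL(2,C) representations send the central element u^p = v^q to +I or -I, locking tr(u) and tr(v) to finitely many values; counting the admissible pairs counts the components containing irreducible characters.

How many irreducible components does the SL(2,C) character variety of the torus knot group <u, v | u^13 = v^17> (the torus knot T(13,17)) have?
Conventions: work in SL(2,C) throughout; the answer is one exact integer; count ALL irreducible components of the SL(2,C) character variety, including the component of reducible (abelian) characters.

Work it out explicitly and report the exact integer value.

In the torus knot group T(13,17), u^13 = v^17 is central, so an irreducible representation sends it to +I or -I (Schur).
So on each irreducible component the traces are pinned: tr(u) = 2*cos(pi*alpha/13) with 1 <= alpha <= 12, tr(v) = 2*cos(pi*beta/17) with 1 <= beta <= 16.
u^13 = (-1)^alpha I and v^17 = (-1)^beta I must agree, so alpha and beta have equal parity.
count pairs: odd alpha (6 choices) x odd beta (8), plus even alpha (6) x even beta (8): 6*8 + 6*8 = 96.
components with irreducible characters: 96; plus the single component of reducible (abelian) characters: total 97.

97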